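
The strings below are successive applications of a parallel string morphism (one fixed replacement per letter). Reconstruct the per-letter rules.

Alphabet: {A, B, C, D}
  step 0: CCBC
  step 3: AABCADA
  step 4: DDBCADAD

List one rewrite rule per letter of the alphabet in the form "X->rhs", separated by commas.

  step 3 ⇒ step 4: AABCADA ⇒ D·D·BC·A·D·A·D
    A ↦ D
    B ↦ BC
    C ↦ A
    D ↦ A

A->D, B->BC, C->A, D->A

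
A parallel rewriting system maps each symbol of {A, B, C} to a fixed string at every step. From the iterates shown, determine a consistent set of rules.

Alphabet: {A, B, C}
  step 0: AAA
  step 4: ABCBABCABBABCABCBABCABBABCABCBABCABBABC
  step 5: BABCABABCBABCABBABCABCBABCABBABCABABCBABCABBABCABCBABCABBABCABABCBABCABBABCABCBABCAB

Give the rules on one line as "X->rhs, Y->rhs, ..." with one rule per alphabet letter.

  step 4 ⇒ step 5: ABCBABCABBABCABCBABCABBABCABCBABCABBABC ⇒ B·ABC·AB·ABC·B·ABC·AB·B·ABC·ABC·B·ABC·AB·B·ABC·AB·ABC·B·ABC·AB·B·ABC·ABC·B·ABC·AB·B·ABC·AB·ABC·B·ABC·AB·B·ABC·ABC·B·ABC·AB
    A ↦ B
    B ↦ ABC
    C ↦ AB

A->B, B->ABC, C->AB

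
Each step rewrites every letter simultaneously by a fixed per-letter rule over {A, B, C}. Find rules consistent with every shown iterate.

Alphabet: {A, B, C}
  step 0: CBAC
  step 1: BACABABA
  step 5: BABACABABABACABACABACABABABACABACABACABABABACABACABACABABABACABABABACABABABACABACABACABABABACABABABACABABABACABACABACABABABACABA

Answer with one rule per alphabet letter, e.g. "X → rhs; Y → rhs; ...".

  step 0 ⇒ step 1: CBAC ⇒ BA·CA·BA·BA
    A ↦ BA
    B ↦ CA
    C ↦ BA

A->BA, B->CA, C->BA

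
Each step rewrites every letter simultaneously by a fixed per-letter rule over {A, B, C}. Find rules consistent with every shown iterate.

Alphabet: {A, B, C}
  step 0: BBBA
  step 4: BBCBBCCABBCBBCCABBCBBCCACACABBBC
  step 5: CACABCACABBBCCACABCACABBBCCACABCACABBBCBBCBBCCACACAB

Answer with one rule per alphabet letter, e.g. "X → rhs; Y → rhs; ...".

  step 4 ⇒ step 5: BBCBBCCABBCBBCCABBCBBCCACACABBBC ⇒ CA·CA·B·CA·CA·B·B·BC·CA·CA·B·CA·CA·B·B·BC·CA·CA·B·CA·CA·B·B·BC·B·BC·B·BC·CA·CA·CA·B
    A ↦ BC
    B ↦ CA
    C ↦ B

A->BC, B->CA, C->B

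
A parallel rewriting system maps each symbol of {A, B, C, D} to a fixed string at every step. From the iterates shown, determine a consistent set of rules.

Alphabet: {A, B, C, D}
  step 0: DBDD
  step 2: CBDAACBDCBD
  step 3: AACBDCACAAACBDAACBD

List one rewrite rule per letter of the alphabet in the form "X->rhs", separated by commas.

A->CA, B->C, C->AA, D->BD

  step 2 ⇒ step 3: CBDAACBDCBD ⇒ AA·C·BD·CA·CA·AA·C·BD·AA·C·BD
    A ↦ CA
    B ↦ C
    C ↦ AA
    D ↦ BD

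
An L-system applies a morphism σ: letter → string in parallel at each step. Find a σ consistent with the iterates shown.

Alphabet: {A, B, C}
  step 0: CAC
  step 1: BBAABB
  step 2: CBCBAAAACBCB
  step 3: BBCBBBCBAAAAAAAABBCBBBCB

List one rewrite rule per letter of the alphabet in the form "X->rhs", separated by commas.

  step 2 ⇒ step 3: CBCBAAAACBCB ⇒ BB·CB·BB·CB·AA·AA·AA·AA·BB·CB·BB·CB
    A ↦ AA
    B ↦ CB
    C ↦ BB

A->AA, B->CB, C->BB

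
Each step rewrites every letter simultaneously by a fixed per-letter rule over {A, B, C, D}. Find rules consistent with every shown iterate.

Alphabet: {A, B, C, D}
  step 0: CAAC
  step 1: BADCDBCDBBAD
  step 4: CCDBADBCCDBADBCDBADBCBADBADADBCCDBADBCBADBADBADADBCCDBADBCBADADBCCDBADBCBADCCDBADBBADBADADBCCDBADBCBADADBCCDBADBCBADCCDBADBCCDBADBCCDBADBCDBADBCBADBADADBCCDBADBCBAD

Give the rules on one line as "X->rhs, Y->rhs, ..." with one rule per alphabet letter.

A->CDB, B->C, C->BAD, D->ADB

  step 0 ⇒ step 1: CAAC ⇒ BAD·CDB·CDB·BAD
    A ↦ CDB
    C ↦ BAD
    B ↦ C  (constrained at step 1)
    D ↦ ADB  (constrained at step 1)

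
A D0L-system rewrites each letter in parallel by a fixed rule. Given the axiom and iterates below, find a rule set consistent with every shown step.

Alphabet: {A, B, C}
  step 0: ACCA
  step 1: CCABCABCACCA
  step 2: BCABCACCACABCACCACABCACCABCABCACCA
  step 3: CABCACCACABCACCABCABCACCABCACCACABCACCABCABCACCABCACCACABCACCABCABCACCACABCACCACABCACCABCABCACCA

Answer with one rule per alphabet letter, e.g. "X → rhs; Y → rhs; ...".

A->CCA, B->CA, C->BCA

  step 2 ⇒ step 3: BCABCACCACABCACCACABCACCABCABCACCA ⇒ CA·BCA·CCA·CA·BCA·CCA·BCA·BCA·CCA·BCA·CCA·CA·BCA·CCA·BCA·BCA·CCA·BCA·CCA·CA·BCA·CCA·BCA·BCA·CCA·CA·BCA·CCA·CA·BCA·CCA·BCA·BCA·CCA
    A ↦ CCA
    B ↦ CA
    C ↦ BCA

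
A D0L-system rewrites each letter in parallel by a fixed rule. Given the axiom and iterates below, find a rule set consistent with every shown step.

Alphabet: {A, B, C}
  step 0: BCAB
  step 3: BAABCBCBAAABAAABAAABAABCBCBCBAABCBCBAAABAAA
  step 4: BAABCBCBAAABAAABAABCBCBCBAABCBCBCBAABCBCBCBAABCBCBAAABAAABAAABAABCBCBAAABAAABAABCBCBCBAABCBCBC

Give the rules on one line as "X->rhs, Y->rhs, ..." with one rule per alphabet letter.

A->BC, B->BAA, C->A

  step 3 ⇒ step 4: BAABCBCBAAABAAABAAABAABCBCBCBAABCBCBAAABAAA ⇒ BAA·BC·BC·BAA·A·BAA·A·BAA·BC·BC·BC·BAA·BC·BC·BC·BAA·BC·BC·BC·BAA·BC·BC·BAA·A·BAA·A·BAA·A·BAA·BC·BC·BAA·A·BAA·A·BAA·BC·BC·BC·BAA·BC·BC·BC
    A ↦ BC
    B ↦ BAA
    C ↦ A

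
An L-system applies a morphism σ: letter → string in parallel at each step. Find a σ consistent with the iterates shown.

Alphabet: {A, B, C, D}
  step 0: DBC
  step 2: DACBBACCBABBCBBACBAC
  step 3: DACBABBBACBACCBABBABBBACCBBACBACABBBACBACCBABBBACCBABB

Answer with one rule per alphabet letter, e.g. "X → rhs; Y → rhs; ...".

  step 2 ⇒ step 3: DACBBACCBABBCBBACBAC ⇒ DA·CB·ABB·BAC·BAC·CB·ABB·ABB·BAC·CB·BAC·BAC·ABB·BAC·BAC·CB·ABB·BAC·CB·ABB
    A ↦ CB
    B ↦ BAC
    C ↦ ABB
    D ↦ DA

A->CB, B->BAC, C->ABB, D->DA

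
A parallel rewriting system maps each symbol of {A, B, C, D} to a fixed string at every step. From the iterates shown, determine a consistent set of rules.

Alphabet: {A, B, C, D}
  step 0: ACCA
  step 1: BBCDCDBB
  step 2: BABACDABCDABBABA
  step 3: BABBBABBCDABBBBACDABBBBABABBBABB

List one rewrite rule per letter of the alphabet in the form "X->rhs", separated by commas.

  step 2 ⇒ step 3: BABACDABCDABBABA ⇒ BA·BB·BA·BB·CD·AB·BB·BA·CD·AB·BB·BA·BA·BB·BA·BB
    A ↦ BB
    B ↦ BA
    C ↦ CD
    D ↦ AB

A->BB, B->BA, C->CD, D->AB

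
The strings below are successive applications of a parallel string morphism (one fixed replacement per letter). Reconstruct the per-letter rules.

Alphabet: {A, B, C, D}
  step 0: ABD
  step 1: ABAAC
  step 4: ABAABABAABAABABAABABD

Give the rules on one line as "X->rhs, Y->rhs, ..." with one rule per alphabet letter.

  step 0 ⇒ step 1: ABD ⇒ AB·A·AC
    A ↦ AB
    B ↦ A
    D ↦ AC
    C ↦ D  (constrained at step 1)

A->AB, B->A, C->D, D->AC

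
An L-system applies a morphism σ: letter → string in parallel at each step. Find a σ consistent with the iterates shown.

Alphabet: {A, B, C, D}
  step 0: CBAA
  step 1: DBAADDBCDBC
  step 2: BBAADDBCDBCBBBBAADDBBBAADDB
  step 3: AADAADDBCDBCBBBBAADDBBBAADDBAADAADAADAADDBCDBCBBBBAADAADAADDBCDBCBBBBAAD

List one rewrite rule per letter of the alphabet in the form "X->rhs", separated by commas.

  step 2 ⇒ step 3: BBAADDBCDBCBBBBAADDBBBAADDB ⇒ AAD·AAD·DBC·DBC·BB·BB·AAD·DB·BB·AAD·DB·AAD·AAD·AAD·AAD·DBC·DBC·BB·BB·AAD·AAD·AAD·DBC·DBC·BB·BB·AAD
    A ↦ DBC
    B ↦ AAD
    C ↦ DB
    D ↦ BB

A->DBC, B->AAD, C->DB, D->BB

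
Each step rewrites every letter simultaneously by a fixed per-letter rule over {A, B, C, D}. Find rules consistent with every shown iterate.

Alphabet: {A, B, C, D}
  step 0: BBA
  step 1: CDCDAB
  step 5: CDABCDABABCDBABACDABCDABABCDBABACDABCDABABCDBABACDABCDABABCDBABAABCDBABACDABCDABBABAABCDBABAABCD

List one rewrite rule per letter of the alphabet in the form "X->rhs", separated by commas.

  step 0 ⇒ step 1: BBA ⇒ CD·CD·AB
    A ↦ AB
    B ↦ CD
    C ↦ B  (constrained at step 1)
    D ↦ ABA  (constrained at step 1)

A->AB, B->CD, C->B, D->ABA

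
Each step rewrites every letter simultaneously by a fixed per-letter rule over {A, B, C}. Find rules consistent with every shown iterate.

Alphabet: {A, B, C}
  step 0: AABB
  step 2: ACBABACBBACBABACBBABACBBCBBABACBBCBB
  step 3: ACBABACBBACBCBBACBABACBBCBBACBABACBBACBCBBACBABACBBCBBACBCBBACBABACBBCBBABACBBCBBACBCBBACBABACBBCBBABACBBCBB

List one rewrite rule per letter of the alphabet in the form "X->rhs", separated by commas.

  step 2 ⇒ step 3: ACBABACBBACBABACBBABACBBCBBABACBBCBB ⇒ ACB·ABA·CBB·ACB·CBB·ACB·ABA·CBB·CBB·ACB·ABA·CBB·ACB·CBB·ACB·ABA·CBB·CBB·ACB·CBB·ACB·ABA·CBB·CBB·ABA·CBB·CBB·ACB·CBB·ACB·ABA·CBB·CBB·ABA·CBB·CBB
    A ↦ ACB
    B ↦ CBB
    C ↦ ABA

A->ACB, B->CBB, C->ABA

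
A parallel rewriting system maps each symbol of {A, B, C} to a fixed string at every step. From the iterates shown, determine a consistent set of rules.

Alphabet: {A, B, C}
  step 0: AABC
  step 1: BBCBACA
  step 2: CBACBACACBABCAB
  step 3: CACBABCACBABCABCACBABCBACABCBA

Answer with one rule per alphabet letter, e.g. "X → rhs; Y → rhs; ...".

A->B, B->CBA, C->CA

  step 2 ⇒ step 3: CBACBACACBABCAB ⇒ CA·CBA·B·CA·CBA·B·CA·B·CA·CBA·B·CBA·CA·B·CBA
    A ↦ B
    B ↦ CBA
    C ↦ CA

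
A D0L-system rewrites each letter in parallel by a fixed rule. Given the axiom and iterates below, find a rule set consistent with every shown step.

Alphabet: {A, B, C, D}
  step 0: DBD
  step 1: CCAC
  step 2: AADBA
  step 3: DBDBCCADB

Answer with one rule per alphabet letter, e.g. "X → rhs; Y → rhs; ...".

A->DB, B->CA, C->A, D->C

  step 2 ⇒ step 3: AADBA ⇒ DB·DB·C·CA·DB
    A ↦ DB
    B ↦ CA
    D ↦ C
  step 1 ⇒ step 2: CCAC ⇒ A·A·DB·A
    C ↦ A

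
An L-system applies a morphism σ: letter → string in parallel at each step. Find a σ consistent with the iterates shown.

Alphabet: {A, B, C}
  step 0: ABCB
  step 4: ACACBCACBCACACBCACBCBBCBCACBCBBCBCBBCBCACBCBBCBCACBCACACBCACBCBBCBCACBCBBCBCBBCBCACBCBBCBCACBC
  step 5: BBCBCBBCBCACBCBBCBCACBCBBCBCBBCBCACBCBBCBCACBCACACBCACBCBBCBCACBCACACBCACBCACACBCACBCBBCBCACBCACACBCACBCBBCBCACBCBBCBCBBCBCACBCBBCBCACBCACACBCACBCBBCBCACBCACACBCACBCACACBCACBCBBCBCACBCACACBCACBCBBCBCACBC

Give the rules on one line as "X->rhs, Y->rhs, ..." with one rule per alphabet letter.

A->BBC, B->AC, C->BC

  step 4 ⇒ step 5: ACACBCACBCACACBCACBCBBCBCACBCBBCBCBBCBCACBCBBCBCACBCACACBCACBCBBCBCACBCBBCBCBBCBCACBCBBCBCACBC ⇒ BBC·BC·BBC·BC·AC·BC·BBC·BC·AC·BC·BBC·BC·BBC·BC·AC·BC·BBC·BC·AC·BC·AC·AC·BC·AC·BC·BBC·BC·AC·BC·AC·AC·BC·AC·BC·AC·AC·BC·AC·BC·BBC·BC·AC·BC·AC·AC·BC·AC·BC·BBC·BC·AC·BC·BBC·BC·BBC·BC·AC·BC·BBC·BC·AC·BC·AC·AC·BC·AC·BC·BBC·BC·AC·BC·AC·AC·BC·AC·BC·AC·AC·BC·AC·BC·BBC·BC·AC·BC·AC·AC·BC·AC·BC·BBC·BC·AC·BC
    A ↦ BBC
    B ↦ AC
    C ↦ BC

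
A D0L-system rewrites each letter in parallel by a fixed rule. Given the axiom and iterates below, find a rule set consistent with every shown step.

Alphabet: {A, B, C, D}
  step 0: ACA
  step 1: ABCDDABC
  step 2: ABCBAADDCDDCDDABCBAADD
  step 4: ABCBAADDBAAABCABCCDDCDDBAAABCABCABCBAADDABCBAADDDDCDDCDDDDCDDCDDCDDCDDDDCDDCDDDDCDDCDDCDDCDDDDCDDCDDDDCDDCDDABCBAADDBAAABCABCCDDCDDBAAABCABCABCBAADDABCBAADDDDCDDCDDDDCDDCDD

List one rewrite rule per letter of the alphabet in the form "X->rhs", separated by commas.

A->ABC, B->BAA, C->DD, D->CDD

  step 1 ⇒ step 2: ABCDDABC ⇒ ABC·BAA·DD·CDD·CDD·ABC·BAA·DD
    A ↦ ABC
    B ↦ BAA
    C ↦ DD
    D ↦ CDD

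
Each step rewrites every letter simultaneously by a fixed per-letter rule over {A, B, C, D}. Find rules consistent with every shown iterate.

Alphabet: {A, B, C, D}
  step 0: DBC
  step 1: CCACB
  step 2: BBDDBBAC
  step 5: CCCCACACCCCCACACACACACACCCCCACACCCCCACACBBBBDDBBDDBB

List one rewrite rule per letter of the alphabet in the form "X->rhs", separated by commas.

A->DDB, B->AC, C->B, D->CC

  step 1 ⇒ step 2: CCACB ⇒ B·B·DDB·B·AC
    A ↦ DDB
    B ↦ AC
    C ↦ B
  step 0 ⇒ step 1: DBC ⇒ CC·AC·B
    D ↦ CC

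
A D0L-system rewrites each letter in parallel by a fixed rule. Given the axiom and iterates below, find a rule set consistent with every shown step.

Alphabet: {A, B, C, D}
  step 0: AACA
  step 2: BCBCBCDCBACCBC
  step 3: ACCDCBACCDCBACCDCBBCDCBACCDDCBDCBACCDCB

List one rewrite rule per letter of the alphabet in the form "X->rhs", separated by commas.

A->D, B->ACC, C->DCB, D->BC

  step 2 ⇒ step 3: BCBCBCDCBACCBC ⇒ ACC·DCB·ACC·DCB·ACC·DCB·BC·DCB·ACC·D·DCB·DCB·ACC·DCB
    A ↦ D
    B ↦ ACC
    C ↦ DCB
    D ↦ BC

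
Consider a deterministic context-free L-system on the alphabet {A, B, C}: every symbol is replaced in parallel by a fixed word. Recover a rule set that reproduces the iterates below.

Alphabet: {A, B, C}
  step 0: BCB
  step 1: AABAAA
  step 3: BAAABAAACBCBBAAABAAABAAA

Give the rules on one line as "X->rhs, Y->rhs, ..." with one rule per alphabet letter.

  step 0 ⇒ step 1: BCB ⇒ AA·BA·AA
    B ↦ AA
    C ↦ BA
    A ↦ CB  (constrained at step 1)

A->CB, B->AA, C->BA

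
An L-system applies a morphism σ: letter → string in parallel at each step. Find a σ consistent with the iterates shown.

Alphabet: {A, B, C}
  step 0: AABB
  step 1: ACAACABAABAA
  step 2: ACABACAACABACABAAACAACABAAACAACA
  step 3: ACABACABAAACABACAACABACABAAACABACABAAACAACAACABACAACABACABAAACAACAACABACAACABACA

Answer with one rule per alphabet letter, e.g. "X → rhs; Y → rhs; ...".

A->ACA, B->BAA, C->B

  step 2 ⇒ step 3: ACABACAACABACABAAACAACABAAACAACA ⇒ ACA·B·ACA·BAA·ACA·B·ACA·ACA·B·ACA·BAA·ACA·B·ACA·BAA·ACA·ACA·ACA·B·ACA·ACA·B·ACA·BAA·ACA·ACA·ACA·B·ACA·ACA·B·ACA
    A ↦ ACA
    B ↦ BAA
    C ↦ B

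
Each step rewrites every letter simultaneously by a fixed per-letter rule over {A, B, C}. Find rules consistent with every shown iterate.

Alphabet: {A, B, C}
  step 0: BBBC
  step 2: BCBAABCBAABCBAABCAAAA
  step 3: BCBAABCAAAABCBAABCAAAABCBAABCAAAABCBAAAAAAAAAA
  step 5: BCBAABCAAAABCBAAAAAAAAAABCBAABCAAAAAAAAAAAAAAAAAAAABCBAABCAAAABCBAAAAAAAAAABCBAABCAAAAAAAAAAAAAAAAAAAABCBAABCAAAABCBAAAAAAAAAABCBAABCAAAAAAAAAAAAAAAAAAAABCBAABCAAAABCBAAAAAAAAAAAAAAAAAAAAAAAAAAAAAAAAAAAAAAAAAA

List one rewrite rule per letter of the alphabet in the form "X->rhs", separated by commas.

  step 2 ⇒ step 3: BCBAABCBAABCBAABCAAAA ⇒ BC·BAA·BC·AA·AA·BC·BAA·BC·AA·AA·BC·BAA·BC·AA·AA·BC·BAA·AA·AA·AA·AA
    A ↦ AA
    B ↦ BC
    C ↦ BAA

A->AA, B->BC, C->BAA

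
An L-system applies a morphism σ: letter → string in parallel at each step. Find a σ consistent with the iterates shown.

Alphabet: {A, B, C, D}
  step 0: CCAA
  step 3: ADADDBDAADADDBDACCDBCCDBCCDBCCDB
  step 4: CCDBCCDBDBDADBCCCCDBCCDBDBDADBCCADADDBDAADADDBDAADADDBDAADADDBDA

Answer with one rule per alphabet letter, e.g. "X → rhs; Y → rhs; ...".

A->CC, B->DA, C->AD, D->DB

  step 3 ⇒ step 4: ADADDBDAADADDBDACCDBCCDBCCDBCCDB ⇒ CC·DB·CC·DB·DB·DA·DB·CC·CC·DB·CC·DB·DB·DA·DB·CC·AD·AD·DB·DA·AD·AD·DB·DA·AD·AD·DB·DA·AD·AD·DB·DA
    A ↦ CC
    B ↦ DA
    C ↦ AD
    D ↦ DB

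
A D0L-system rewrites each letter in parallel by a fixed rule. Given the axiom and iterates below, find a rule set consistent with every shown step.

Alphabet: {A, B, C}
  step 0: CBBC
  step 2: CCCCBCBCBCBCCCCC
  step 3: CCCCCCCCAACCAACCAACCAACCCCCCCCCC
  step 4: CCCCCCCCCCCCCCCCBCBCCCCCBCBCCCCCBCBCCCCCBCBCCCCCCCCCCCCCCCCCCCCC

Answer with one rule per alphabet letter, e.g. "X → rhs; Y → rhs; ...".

A->BC, B->AA, C->CC

  step 3 ⇒ step 4: CCCCCCCCAACCAACCAACCAACCCCCCCCCC ⇒ CC·CC·CC·CC·CC·CC·CC·CC·BC·BC·CC·CC·BC·BC·CC·CC·BC·BC·CC·CC·BC·BC·CC·CC·CC·CC·CC·CC·CC·CC·CC·CC
    A ↦ BC
    C ↦ CC
  step 2 ⇒ step 3: CCCCBCBCBCBCCCCC ⇒ CC·CC·CC·CC·AA·CC·AA·CC·AA·CC·AA·CC·CC·CC·CC·CC
    B ↦ AA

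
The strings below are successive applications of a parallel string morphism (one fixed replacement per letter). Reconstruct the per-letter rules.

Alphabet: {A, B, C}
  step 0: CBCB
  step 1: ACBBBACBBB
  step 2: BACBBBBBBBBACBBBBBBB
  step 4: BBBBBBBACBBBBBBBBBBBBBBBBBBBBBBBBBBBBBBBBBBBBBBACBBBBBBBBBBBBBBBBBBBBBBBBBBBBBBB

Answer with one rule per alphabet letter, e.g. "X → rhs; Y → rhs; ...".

A->B, B->BB, C->ACB

  step 1 ⇒ step 2: ACBBBACBBB ⇒ B·ACB·BB·BB·BB·B·ACB·BB·BB·BB
    A ↦ B
    B ↦ BB
    C ↦ ACB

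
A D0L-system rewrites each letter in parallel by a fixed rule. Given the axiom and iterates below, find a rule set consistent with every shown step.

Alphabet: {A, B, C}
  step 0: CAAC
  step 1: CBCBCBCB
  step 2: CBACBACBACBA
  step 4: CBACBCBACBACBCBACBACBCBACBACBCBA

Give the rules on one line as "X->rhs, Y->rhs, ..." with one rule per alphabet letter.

  step 1 ⇒ step 2: CBCBCBCB ⇒ CB·A·CB·A·CB·A·CB·A
    B ↦ A
    C ↦ CB
  step 0 ⇒ step 1: CAAC ⇒ CB·CB·CB·CB
    A ↦ CB

A->CB, B->A, C->CB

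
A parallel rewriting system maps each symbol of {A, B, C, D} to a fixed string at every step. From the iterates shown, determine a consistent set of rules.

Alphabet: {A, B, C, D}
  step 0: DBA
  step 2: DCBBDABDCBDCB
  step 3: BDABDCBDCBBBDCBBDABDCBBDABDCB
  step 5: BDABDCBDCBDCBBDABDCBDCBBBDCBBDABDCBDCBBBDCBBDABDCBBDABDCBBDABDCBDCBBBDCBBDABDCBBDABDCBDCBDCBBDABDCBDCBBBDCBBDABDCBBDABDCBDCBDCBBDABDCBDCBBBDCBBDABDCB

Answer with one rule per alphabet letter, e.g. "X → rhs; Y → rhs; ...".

  step 2 ⇒ step 3: DCBBDABDCBDCB ⇒ B·DAB·DCB·DCB·B·B·DCB·B·DAB·DCB·B·DAB·DCB
    A ↦ B
    B ↦ DCB
    C ↦ DAB
    D ↦ B

A->B, B->DCB, C->DAB, D->B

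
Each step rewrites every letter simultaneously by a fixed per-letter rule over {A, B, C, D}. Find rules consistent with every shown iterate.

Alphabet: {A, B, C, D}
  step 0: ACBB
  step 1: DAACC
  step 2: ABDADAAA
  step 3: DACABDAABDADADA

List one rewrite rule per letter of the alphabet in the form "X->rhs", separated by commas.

A->DA, B->C, C->A, D->AB

  step 2 ⇒ step 3: ABDADAAA ⇒ DA·C·AB·DA·AB·DA·DA·DA
    A ↦ DA
    B ↦ C
    D ↦ AB
  step 0 ⇒ step 1: ACBB ⇒ DA·A·C·C
    C ↦ A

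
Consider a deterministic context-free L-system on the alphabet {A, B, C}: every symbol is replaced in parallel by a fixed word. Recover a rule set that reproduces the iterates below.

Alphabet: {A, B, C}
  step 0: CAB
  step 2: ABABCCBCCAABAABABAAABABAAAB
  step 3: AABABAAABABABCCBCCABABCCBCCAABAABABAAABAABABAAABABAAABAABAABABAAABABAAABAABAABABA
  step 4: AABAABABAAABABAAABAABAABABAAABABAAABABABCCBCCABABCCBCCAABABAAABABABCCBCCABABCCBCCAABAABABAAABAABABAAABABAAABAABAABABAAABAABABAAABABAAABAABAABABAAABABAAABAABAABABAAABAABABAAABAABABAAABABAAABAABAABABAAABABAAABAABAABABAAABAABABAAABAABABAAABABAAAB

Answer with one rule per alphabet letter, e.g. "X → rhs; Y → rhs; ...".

A->AAB, B->ABA, C->BCC

  step 3 ⇒ step 4: AABABAAABABABCCBCCABABCCBCCAABAABABAAABAABABAAABABAAABAABAABABAAABABAAABAABAABABA ⇒ AAB·AAB·ABA·AAB·ABA·AAB·AAB·AAB·ABA·AAB·ABA·AAB·ABA·BCC·BCC·ABA·BCC·BCC·AAB·ABA·AAB·ABA·BCC·BCC·ABA·BCC·BCC·AAB·AAB·ABA·AAB·AAB·ABA·AAB·ABA·AAB·AAB·AAB·ABA·AAB·AAB·ABA·AAB·ABA·AAB·AAB·AAB·ABA·AAB·ABA·AAB·AAB·AAB·ABA·AAB·AAB·ABA·AAB·AAB·ABA·AAB·ABA·AAB·AAB·AAB·ABA·AAB·ABA·AAB·AAB·AAB·ABA·AAB·AAB·ABA·AAB·AAB·ABA·AAB·ABA·AAB
    A ↦ AAB
    B ↦ ABA
    C ↦ BCC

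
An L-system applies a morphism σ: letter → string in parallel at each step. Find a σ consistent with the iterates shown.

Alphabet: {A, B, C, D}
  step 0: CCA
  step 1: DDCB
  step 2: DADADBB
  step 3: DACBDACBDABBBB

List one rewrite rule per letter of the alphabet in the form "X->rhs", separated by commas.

A->CB, B->BB, C->D, D->DA

  step 2 ⇒ step 3: DADADBB ⇒ DA·CB·DA·CB·DA·BB·BB
    A ↦ CB
    B ↦ BB
    D ↦ DA
  step 0 ⇒ step 1: CCA ⇒ D·D·CB
    C ↦ D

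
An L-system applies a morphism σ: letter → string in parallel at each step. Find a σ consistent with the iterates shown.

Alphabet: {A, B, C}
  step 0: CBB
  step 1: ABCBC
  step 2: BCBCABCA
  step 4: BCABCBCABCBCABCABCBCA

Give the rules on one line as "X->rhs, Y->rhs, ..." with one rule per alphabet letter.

A->BC, B->BC, C->A

  step 1 ⇒ step 2: ABCBC ⇒ BC·BC·A·BC·A
    A ↦ BC
    B ↦ BC
    C ↦ A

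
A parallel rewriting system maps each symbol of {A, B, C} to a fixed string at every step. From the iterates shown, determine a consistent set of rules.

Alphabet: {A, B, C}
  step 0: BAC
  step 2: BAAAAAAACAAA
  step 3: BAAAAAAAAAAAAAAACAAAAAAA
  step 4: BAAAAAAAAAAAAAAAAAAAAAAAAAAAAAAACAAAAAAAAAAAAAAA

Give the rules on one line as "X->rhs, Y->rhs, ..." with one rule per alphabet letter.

  step 3 ⇒ step 4: BAAAAAAAAAAAAAAACAAAAAAA ⇒ BA·AA·AA·AA·AA·AA·AA·AA·AA·AA·AA·AA·AA·AA·AA·AA·CA·AA·AA·AA·AA·AA·AA·AA
    A ↦ AA
    B ↦ BA
    C ↦ CA

A->AA, B->BA, C->CA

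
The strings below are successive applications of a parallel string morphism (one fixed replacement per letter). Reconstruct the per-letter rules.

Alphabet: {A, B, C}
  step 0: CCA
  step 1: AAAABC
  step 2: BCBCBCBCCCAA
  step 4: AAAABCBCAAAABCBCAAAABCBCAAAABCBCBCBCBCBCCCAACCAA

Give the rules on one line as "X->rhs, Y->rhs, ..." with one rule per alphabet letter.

  step 1 ⇒ step 2: AAAABC ⇒ BC·BC·BC·BC·CC·AA
    A ↦ BC
    B ↦ CC
    C ↦ AA

A->BC, B->CC, C->AA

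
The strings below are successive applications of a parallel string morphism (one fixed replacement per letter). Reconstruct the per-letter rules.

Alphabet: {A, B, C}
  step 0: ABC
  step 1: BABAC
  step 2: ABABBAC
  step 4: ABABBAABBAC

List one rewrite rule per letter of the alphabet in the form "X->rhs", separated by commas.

A->B, B->A, C->BAC

  step 1 ⇒ step 2: BABAC ⇒ A·B·A·B·BAC
    A ↦ B
    B ↦ A
    C ↦ BAC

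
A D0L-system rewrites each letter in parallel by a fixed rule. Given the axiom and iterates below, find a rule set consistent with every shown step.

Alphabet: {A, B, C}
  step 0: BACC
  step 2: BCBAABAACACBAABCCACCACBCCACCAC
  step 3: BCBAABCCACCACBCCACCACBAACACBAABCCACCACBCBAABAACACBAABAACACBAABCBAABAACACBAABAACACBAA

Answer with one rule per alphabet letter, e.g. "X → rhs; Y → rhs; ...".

  step 2 ⇒ step 3: BCBAABAACACBAABCCACCACBCCACCAC ⇒ BC·BAA·BC·CAC·CAC·BC·CAC·CAC·BAA·CAC·BAA·BC·CAC·CAC·BC·BAA·BAA·CAC·BAA·BAA·CAC·BAA·BC·BAA·BAA·CAC·BAA·BAA·CAC·BAA
    A ↦ CAC
    B ↦ BC
    C ↦ BAA

A->CAC, B->BC, C->BAA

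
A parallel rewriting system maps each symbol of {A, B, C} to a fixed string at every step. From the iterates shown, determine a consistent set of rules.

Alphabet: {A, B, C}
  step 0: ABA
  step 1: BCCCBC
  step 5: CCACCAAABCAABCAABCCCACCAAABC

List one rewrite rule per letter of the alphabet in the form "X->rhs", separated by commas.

A->BC, B->CC, C->A

  step 0 ⇒ step 1: ABA ⇒ BC·CC·BC
    A ↦ BC
    B ↦ CC
    C ↦ A  (constrained at step 1)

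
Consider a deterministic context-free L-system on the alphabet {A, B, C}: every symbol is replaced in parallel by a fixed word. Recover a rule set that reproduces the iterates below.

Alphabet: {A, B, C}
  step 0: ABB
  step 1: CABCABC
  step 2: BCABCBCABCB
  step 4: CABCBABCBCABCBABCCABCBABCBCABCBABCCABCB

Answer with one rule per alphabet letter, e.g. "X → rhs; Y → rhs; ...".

A->C, B->ABC, C->B

  step 1 ⇒ step 2: CABCABC ⇒ B·C·ABC·B·C·ABC·B
    A ↦ C
    B ↦ ABC
    C ↦ B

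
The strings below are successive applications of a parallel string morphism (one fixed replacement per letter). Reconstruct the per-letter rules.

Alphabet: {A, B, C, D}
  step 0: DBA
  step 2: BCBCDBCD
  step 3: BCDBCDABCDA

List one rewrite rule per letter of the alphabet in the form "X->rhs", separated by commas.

A->BC, B->BC, C->D, D->A

  step 2 ⇒ step 3: BCBCDBCD ⇒ BC·D·BC·D·A·BC·D·A
    B ↦ BC
    C ↦ D
    D ↦ A
    A ↦ BC  (constrained at step 0)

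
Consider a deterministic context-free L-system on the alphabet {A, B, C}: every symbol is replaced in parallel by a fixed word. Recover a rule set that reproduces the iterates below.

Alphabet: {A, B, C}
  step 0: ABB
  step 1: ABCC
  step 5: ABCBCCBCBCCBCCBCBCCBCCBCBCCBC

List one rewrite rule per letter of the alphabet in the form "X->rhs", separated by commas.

  step 0 ⇒ step 1: ABB ⇒ AB·C·C
    A ↦ AB
    B ↦ C
    C ↦ BC  (constrained at step 1)

A->AB, B->C, C->BC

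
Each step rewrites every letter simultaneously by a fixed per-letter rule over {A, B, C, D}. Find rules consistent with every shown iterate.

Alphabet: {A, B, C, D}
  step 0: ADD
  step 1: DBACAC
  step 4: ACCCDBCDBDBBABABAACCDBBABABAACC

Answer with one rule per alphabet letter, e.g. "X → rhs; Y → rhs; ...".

A->DB, B->C, C->BA, D->AC

  step 0 ⇒ step 1: ADD ⇒ DB·AC·AC
    A ↦ DB
    D ↦ AC
    B ↦ C  (constrained at step 1)
    C ↦ BA  (constrained at step 1)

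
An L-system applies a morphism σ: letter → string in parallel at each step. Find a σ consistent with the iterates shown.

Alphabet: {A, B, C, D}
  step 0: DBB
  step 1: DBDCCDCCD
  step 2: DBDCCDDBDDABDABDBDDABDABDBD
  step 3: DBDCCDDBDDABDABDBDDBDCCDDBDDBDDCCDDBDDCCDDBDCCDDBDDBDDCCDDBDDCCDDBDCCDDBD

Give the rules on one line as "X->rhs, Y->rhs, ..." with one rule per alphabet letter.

  step 2 ⇒ step 3: DBDCCDDBDDABDABDBDDABDABDBD ⇒ DBD·CCD·DBD·DAB·DAB·DBD·DBD·CCD·DBD·DBD·D·CCD·DBD·D·CCD·DBD·CCD·DBD·DBD·D·CCD·DBD·D·CCD·DBD·CCD·DBD
    A ↦ D
    B ↦ CCD
    C ↦ DAB
    D ↦ DBD

A->D, B->CCD, C->DAB, D->DBD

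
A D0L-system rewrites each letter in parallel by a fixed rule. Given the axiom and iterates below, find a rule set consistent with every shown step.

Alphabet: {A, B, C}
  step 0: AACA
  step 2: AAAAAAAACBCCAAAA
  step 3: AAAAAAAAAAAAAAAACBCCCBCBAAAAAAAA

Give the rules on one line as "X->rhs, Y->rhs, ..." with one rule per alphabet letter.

A->AA, B->CC, C->CB

  step 2 ⇒ step 3: AAAAAAAACBCCAAAA ⇒ AA·AA·AA·AA·AA·AA·AA·AA·CB·CC·CB·CB·AA·AA·AA·AA
    A ↦ AA
    B ↦ CC
    C ↦ CB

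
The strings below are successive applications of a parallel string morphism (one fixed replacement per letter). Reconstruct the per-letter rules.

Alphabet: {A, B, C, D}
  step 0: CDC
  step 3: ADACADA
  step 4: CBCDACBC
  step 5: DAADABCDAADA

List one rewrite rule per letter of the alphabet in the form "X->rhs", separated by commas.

A->C, B->A, C->DA, D->B

  step 4 ⇒ step 5: CBCDACBC ⇒ DA·A·DA·B·C·DA·A·DA
    A ↦ C
    B ↦ A
    C ↦ DA
    D ↦ B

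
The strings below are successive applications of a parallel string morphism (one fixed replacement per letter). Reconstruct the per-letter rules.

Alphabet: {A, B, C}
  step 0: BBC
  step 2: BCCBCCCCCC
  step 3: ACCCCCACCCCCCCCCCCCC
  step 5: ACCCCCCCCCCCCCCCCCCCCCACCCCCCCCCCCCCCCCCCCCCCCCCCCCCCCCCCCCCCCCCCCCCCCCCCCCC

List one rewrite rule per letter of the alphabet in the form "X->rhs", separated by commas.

  step 2 ⇒ step 3: BCCBCCCCCC ⇒ AC·CC·CC·AC·CC·CC·CC·CC·CC·CC
    B ↦ AC
    C ↦ CC
    A ↦ B  (constrained at step 3)

A->B, B->AC, C->CC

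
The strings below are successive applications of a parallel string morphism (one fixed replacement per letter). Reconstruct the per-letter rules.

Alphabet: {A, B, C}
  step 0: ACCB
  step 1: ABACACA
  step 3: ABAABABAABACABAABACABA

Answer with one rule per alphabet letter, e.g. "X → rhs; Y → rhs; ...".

  step 0 ⇒ step 1: ACCB ⇒ AB·AC·AC·A
    A ↦ AB
    B ↦ A
    C ↦ AC

A->AB, B->A, C->AC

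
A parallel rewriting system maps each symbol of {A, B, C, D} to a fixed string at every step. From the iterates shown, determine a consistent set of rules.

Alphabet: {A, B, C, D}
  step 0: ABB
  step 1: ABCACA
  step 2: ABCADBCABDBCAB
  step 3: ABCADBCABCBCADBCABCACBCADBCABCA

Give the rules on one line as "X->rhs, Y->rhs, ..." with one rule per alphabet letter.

  step 2 ⇒ step 3: ABCADBCABDBCAB ⇒ AB·CA·DBC·AB·CB·CA·DBC·AB·CA·CB·CA·DBC·AB·CA
    A ↦ AB
    B ↦ CA
    C ↦ DBC
    D ↦ CB

A->AB, B->CA, C->DBC, D->CB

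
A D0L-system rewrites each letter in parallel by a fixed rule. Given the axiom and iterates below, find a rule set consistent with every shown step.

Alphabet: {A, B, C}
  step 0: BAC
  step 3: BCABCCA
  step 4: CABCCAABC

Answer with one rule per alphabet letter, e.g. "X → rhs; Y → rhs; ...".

A->BC, B->C, C->A

  step 3 ⇒ step 4: BCABCCA ⇒ C·A·BC·C·A·A·BC
    A ↦ BC
    B ↦ C
    C ↦ A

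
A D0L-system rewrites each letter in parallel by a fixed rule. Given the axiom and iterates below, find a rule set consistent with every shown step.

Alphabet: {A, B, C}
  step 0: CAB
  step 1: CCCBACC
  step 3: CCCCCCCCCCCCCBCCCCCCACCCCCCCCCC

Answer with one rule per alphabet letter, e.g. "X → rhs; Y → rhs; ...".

  step 0 ⇒ step 1: CAB ⇒ CC·CB·ACC
    A ↦ CB
    B ↦ ACC
    C ↦ CC

A->CB, B->ACC, C->CC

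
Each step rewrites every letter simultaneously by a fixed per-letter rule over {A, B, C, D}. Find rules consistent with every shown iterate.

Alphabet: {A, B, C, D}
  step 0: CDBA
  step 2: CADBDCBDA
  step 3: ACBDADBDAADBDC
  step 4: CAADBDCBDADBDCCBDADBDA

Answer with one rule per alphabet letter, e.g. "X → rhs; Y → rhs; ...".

  step 3 ⇒ step 4: ACBDADBDAADBDC ⇒ C·A·AD·BD·C·BD·AD·BD·C·C·BD·AD·BD·A
    A ↦ C
    B ↦ AD
    C ↦ A
    D ↦ BD

A->C, B->AD, C->A, D->BD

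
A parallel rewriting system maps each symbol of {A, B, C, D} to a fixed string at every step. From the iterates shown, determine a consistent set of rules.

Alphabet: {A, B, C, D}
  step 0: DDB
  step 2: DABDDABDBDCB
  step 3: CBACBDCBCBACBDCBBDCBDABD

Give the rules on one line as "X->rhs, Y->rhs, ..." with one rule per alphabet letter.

  step 2 ⇒ step 3: DABDDABDBDCB ⇒ CB·AC·BD·CB·CB·AC·BD·CB·BD·CB·DA·BD
    A ↦ AC
    B ↦ BD
    C ↦ DA
    D ↦ CB

A->AC, B->BD, C->DA, D->CB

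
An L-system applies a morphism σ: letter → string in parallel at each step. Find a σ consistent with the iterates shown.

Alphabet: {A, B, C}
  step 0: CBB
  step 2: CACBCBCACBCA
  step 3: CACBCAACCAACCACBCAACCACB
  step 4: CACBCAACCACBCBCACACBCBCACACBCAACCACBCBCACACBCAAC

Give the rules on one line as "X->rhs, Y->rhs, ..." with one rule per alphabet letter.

  step 3 ⇒ step 4: CACBCAACCAACCACBCAACCACB ⇒ CA·CB·CA·AC·CA·CB·CB·CA·CA·CB·CB·CA·CA·CB·CA·AC·CA·CB·CB·CA·CA·CB·CA·AC
    A ↦ CB
    B ↦ AC
    C ↦ CA

A->CB, B->AC, C->CA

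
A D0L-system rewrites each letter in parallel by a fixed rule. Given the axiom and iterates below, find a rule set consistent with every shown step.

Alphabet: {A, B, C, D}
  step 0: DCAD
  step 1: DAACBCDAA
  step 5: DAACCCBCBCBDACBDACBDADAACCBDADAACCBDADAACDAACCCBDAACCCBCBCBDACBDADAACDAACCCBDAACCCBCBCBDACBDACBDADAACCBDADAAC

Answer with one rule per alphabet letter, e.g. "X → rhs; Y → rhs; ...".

A->C, B->DA, C->CB, D->DAA

  step 0 ⇒ step 1: DCAD ⇒ DAA·CB·C·DAA
    A ↦ C
    C ↦ CB
    D ↦ DAA
    B ↦ DA  (constrained at step 1)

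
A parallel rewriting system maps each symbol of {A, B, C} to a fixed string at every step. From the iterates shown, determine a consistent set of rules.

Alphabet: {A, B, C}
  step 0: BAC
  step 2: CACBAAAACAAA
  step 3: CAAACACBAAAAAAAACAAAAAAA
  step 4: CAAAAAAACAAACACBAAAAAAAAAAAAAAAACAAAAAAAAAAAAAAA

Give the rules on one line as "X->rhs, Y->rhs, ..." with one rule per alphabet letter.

A->AA, B->CB, C->CA

  step 3 ⇒ step 4: CAAACACBAAAAAAAACAAAAAAA ⇒ CA·AA·AA·AA·CA·AA·CA·CB·AA·AA·AA·AA·AA·AA·AA·AA·CA·AA·AA·AA·AA·AA·AA·AA
    A ↦ AA
    B ↦ CB
    C ↦ CA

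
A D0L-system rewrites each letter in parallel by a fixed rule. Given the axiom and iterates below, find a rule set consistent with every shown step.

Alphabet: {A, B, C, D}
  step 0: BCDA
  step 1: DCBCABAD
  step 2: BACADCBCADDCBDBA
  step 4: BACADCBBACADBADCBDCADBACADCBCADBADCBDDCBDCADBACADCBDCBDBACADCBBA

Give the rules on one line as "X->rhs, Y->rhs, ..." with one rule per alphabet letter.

A->D, B->DCB, C->CA, D->BA

  step 1 ⇒ step 2: DCBCABAD ⇒ BA·CA·DCB·CA·D·DCB·D·BA
    A ↦ D
    B ↦ DCB
    C ↦ CA
    D ↦ BA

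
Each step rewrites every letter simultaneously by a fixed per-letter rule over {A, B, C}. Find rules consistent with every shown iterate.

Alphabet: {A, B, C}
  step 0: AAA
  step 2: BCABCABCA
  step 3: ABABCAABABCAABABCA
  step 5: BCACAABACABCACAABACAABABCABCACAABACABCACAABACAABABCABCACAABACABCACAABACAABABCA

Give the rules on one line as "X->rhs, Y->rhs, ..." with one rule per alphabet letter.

  step 2 ⇒ step 3: BCABCABCA ⇒ ABA·B·CA·ABA·B·CA·ABA·B·CA
    A ↦ CA
    B ↦ ABA
    C ↦ B

A->CA, B->ABA, C->B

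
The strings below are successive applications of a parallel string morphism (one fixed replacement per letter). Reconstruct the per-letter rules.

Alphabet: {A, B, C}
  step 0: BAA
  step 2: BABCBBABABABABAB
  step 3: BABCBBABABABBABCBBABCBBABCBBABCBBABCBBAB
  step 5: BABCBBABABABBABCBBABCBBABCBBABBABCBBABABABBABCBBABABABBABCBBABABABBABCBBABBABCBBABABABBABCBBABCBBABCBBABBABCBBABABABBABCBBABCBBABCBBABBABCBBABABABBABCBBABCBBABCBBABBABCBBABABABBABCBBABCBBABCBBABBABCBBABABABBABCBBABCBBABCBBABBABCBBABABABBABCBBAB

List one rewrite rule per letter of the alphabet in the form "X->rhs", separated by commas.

  step 2 ⇒ step 3: BABCBBABABABABAB ⇒ BAB·CB·BAB·A·BAB·BAB·CB·BAB·CB·BAB·CB·BAB·CB·BAB·CB·BAB
    A ↦ CB
    B ↦ BAB
    C ↦ A

A->CB, B->BAB, C->A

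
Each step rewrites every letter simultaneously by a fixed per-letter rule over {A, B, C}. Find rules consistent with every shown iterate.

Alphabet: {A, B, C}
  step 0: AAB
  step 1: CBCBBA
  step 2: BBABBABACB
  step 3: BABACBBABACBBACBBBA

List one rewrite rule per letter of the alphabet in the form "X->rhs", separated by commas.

A->CB, B->BA, C->B

  step 2 ⇒ step 3: BBABBABACB ⇒ BA·BA·CB·BA·BA·CB·BA·CB·B·BA
    A ↦ CB
    B ↦ BA
    C ↦ B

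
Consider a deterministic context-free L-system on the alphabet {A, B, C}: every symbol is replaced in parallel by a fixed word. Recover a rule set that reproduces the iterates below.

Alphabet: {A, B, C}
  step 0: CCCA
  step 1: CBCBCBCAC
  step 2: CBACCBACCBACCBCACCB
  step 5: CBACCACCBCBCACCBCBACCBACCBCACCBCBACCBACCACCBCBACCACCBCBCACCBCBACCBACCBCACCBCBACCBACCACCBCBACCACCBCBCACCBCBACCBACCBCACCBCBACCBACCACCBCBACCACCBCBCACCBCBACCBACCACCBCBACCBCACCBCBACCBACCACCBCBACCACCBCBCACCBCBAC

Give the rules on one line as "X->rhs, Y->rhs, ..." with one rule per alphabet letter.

A->CAC, B->AC, C->CB

  step 1 ⇒ step 2: CBCBCBCAC ⇒ CB·AC·CB·AC·CB·AC·CB·CAC·CB
    A ↦ CAC
    B ↦ AC
    C ↦ CB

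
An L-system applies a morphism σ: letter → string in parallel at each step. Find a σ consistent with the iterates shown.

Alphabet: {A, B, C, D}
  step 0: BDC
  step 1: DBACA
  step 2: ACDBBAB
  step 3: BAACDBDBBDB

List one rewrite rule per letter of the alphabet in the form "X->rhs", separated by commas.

  step 2 ⇒ step 3: ACDBBAB ⇒ B·A·AC·DB·DB·B·DB
    A ↦ B
    B ↦ DB
    C ↦ A
    D ↦ AC

A->B, B->DB, C->A, D->AC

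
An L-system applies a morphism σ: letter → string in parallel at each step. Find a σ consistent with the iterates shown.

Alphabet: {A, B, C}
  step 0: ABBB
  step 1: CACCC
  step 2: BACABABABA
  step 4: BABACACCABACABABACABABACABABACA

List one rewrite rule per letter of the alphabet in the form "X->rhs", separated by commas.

  step 1 ⇒ step 2: CACCC ⇒ BA·CA·BA·BA·BA
    A ↦ CA
    C ↦ BA
  step 0 ⇒ step 1: ABBB ⇒ CA·C·C·C
    B ↦ C

A->CA, B->C, C->BA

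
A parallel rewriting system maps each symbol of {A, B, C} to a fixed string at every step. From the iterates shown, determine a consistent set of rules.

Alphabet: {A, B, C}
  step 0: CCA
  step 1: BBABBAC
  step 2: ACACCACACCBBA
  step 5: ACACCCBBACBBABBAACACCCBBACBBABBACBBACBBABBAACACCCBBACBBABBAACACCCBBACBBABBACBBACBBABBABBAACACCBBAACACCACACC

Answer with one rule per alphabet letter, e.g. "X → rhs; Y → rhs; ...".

  step 1 ⇒ step 2: BBABBAC ⇒ AC·AC·C·AC·AC·C·BBA
    A ↦ C
    B ↦ AC
    C ↦ BBA

A->C, B->AC, C->BBA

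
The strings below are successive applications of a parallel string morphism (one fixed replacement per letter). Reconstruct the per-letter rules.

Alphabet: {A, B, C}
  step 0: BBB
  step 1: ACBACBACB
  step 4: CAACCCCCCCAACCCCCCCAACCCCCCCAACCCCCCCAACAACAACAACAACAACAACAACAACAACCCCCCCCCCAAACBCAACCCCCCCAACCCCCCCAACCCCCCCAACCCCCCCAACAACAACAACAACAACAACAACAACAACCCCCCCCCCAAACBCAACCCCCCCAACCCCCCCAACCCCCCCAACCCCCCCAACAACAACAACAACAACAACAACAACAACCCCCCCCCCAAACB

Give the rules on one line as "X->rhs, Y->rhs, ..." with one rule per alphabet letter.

A->CCC, B->ACB, C->CAA

  step 0 ⇒ step 1: BBB ⇒ ACB·ACB·ACB
    B ↦ ACB
    A ↦ CCC  (constrained at step 1)
    C ↦ CAA  (constrained at step 1)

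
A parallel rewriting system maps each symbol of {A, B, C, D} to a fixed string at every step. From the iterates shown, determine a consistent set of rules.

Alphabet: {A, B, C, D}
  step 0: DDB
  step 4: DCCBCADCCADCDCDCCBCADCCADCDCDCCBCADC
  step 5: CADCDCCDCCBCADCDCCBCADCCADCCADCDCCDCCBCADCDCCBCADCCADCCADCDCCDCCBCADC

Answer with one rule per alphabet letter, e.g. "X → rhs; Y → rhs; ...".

  step 4 ⇒ step 5: DCCBCADCCADCDCDCCBCADCCADCDCDCCBCADC ⇒ CA·DC·DC·C·DC·CB·CA·DC·DC·CB·CA·DC·CA·DC·CA·DC·DC·C·DC·CB·CA·DC·DC·CB·CA·DC·CA·DC·CA·DC·DC·C·DC·CB·CA·DC
    A ↦ CB
    B ↦ C
    C ↦ DC
    D ↦ CA

A->CB, B->C, C->DC, D->CA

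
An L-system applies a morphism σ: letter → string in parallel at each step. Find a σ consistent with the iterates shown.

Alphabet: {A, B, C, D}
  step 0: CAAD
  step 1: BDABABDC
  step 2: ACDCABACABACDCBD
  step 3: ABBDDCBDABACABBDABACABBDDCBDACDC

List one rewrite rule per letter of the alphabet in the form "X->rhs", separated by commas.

  step 2 ⇒ step 3: ACDCABACABACDCBD ⇒ AB·BD·DC·BD·AB·AC·AB·BD·AB·AC·AB·BD·DC·BD·AC·DC
    A ↦ AB
    B ↦ AC
    C ↦ BD
    D ↦ DC

A->AB, B->AC, C->BD, D->DC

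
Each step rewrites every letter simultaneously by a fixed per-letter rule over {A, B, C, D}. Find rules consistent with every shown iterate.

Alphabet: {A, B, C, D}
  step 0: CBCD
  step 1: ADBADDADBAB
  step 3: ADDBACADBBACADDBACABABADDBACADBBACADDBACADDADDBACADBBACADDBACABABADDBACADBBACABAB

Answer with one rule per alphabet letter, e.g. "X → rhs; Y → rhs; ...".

A->BAC, B->ADD, C->ADB, D->AB

  step 0 ⇒ step 1: CBCD ⇒ ADB·ADD·ADB·AB
    B ↦ ADD
    C ↦ ADB
    D ↦ AB
    A ↦ BAC  (constrained at step 1)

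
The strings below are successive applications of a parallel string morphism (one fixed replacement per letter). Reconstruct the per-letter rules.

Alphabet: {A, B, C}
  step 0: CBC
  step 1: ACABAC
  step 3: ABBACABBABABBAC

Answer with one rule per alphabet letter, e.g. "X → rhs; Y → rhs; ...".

  step 0 ⇒ step 1: CBC ⇒ AC·AB·AC
    B ↦ AB
    C ↦ AC
    A ↦ B  (constrained at step 1)

A->B, B->AB, C->AC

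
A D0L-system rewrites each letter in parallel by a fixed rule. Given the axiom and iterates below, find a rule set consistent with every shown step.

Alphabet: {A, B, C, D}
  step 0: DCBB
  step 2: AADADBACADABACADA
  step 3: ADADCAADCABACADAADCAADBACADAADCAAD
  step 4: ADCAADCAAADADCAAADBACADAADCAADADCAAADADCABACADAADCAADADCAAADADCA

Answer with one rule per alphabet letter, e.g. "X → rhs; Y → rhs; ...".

  step 3 ⇒ step 4: ADADCAADCABACADAADCAADBACADAADCAAD ⇒ AD·CA·AD·CA·A·AD·AD·CA·A·AD·BAC·AD·A·AD·CA·AD·AD·CA·A·AD·AD·CA·BAC·AD·A·AD·CA·AD·AD·CA·A·AD·AD·CA
    A ↦ AD
    B ↦ BAC
    C ↦ A
    D ↦ CA

A->AD, B->BAC, C->A, D->CA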